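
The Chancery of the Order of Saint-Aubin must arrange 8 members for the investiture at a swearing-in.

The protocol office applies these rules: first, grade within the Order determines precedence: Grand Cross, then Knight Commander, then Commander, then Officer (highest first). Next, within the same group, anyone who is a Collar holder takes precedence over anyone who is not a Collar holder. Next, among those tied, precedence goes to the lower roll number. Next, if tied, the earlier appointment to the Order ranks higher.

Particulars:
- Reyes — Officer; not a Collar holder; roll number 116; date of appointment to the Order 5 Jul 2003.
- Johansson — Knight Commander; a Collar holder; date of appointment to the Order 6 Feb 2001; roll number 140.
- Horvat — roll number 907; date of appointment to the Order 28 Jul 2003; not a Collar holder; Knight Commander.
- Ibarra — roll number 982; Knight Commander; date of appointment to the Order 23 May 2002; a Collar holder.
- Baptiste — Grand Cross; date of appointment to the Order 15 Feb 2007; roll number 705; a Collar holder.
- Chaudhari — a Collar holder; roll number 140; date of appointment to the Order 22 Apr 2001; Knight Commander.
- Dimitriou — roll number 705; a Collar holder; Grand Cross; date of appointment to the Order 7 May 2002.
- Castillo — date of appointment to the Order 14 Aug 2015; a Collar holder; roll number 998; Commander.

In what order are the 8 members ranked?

By grade within the Order: Dimitriou and Baptiste (Grand Cross); then Johansson, Chaudhari, Ibarra and Horvat (Knight Commander); then Castillo (Commander); then Reyes (Officer).
Dimitriou and Baptiste are each a Collar holder, so the next rule applies.
Dimitriou and Baptiste both have roll number 705, so the next rule applies.
Among Dimitriou and Baptiste, by date of appointment to the Order (earlier first): Dimitriou (7 May 2002) before Baptiste (15 Feb 2007).
Among Johansson, Chaudhari, Ibarra and Horvat, a Collar holder before not a Collar holder: Johansson, Chaudhari and Ibarra (a Collar holder) before Horvat (not a Collar holder).
Among Johansson, Chaudhari and Ibarra, by roll number (lower first): Johansson and Chaudhari (140) before Ibarra (982).
Among Johansson and Chaudhari, by date of appointment to the Order (earlier first): Johansson (6 Feb 2001) before Chaudhari (22 Apr 2001).
Full order: Dimitriou, Baptiste, Johansson, Chaudhari, Ibarra, Horvat, Castillo, Reyes.

Dimitriou, Baptiste, Johansson, Chaudhari, Ibarra, Horvat, Castillo, Reyes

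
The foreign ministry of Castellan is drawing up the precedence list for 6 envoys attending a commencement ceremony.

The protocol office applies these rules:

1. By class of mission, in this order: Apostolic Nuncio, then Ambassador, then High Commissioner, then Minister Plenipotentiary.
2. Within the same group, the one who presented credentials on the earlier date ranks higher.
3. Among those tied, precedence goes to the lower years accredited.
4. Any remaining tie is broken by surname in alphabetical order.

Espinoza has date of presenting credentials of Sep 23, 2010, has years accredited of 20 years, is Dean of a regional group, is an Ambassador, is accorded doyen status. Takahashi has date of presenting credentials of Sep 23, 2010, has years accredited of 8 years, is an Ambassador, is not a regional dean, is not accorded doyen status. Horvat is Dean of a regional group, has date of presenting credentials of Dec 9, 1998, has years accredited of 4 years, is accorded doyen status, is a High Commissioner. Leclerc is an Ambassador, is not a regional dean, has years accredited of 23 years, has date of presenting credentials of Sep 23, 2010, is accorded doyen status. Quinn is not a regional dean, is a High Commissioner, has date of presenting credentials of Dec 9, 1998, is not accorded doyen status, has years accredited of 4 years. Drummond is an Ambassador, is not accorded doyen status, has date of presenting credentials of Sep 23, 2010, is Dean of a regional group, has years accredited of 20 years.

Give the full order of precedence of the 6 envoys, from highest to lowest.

By class of mission: Takahashi, Drummond, Espinoza and Leclerc (Ambassador); then Horvat and Quinn (High Commissioner).
Takahashi, Drummond, Espinoza and Leclerc all have date of presenting credentials Sep 23, 2010, so the next rule applies.
Among Takahashi, Drummond, Espinoza and Leclerc, by years accredited (lower first): Takahashi (8 years) before Drummond and Espinoza (20 years) before Leclerc (23 years).
Among Drummond and Espinoza, alphabetically by surname: Drummond before Espinoza.
Horvat and Quinn both have date of presenting credentials Dec 9, 1998, so the next rule applies.
Horvat and Quinn both have years accredited 4 years, so the next rule applies.
Among Horvat and Quinn, alphabetically by surname: Horvat before Quinn.
Full order: Takahashi, Drummond, Espinoza, Leclerc, Horvat, Quinn.

Takahashi, Drummond, Espinoza, Leclerc, Horvat, Quinn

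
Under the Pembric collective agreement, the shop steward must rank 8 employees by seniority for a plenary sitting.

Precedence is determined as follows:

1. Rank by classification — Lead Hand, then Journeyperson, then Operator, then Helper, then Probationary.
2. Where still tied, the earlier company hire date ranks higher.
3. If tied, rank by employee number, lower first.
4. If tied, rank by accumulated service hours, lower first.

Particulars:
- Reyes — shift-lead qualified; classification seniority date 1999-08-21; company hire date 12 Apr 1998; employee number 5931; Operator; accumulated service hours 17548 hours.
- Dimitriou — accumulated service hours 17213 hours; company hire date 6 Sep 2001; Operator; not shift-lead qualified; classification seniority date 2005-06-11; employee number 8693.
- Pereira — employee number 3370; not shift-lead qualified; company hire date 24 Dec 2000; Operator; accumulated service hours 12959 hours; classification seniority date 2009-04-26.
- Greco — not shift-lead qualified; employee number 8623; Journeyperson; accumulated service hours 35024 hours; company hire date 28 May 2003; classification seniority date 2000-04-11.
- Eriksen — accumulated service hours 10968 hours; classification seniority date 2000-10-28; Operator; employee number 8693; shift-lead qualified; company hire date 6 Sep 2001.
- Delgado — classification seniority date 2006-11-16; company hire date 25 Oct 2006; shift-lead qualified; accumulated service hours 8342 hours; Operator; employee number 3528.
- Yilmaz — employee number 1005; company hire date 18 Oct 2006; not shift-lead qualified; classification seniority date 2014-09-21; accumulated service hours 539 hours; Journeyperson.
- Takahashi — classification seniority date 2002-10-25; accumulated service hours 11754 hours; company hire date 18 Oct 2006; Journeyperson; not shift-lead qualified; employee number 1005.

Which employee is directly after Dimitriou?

By classification: Greco, Yilmaz and Takahashi (Journeyperson); then Reyes, Pereira, Eriksen, Dimitriou and Delgado (Operator).
Among Greco, Yilmaz and Takahashi, by company hire date (earlier first): Greco (28 May 2003) before Yilmaz and Takahashi (18 Oct 2006).
Yilmaz and Takahashi both have employee number 1005, so the next rule applies.
Among Yilmaz and Takahashi, by accumulated service hours (lower first): Yilmaz (539 hours) before Takahashi (11754 hours).
Among Reyes, Pereira, Eriksen, Dimitriou and Delgado, by company hire date (earlier first): Reyes (12 Apr 1998) before Pereira (24 Dec 2000) before Eriksen and Dimitriou (6 Sep 2001) before Delgado (25 Oct 2006).
Eriksen and Dimitriou both have employee number 8693, so the next rule applies.
Among Eriksen and Dimitriou, by accumulated service hours (lower first): Eriksen (10968 hours) before Dimitriou (17213 hours).
Order: Greco, Yilmaz, Takahashi, Reyes, Pereira, Eriksen, Dimitriou, Delgado.

Delgado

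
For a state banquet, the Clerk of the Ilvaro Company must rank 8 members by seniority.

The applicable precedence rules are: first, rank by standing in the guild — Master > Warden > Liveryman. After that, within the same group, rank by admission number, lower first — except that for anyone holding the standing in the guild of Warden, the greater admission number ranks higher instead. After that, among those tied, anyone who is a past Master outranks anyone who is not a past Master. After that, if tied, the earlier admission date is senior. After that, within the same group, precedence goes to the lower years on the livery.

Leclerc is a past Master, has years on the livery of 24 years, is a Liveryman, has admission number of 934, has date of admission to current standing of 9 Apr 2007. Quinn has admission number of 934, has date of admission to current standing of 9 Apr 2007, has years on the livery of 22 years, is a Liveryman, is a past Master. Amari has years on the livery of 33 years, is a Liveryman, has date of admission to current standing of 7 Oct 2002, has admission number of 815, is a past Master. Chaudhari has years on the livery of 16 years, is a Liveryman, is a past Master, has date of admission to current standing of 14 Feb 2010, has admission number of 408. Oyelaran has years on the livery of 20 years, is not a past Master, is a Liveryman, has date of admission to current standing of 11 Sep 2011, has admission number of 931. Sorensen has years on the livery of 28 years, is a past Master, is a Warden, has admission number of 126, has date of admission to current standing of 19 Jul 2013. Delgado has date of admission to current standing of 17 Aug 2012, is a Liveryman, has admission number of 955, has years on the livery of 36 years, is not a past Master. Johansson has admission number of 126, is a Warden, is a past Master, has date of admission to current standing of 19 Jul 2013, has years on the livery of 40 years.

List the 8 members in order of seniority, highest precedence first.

Sorensen, Johansson, Chaudhari, Amari, Oyelaran, Quinn, Leclerc, Delgado

By standing in the guild: Sorensen and Johansson (Warden); then Chaudhari, Amari, Oyelaran, Quinn, Leclerc and Delgado (Liveryman).
Sorensen and Johansson both have admission number 126, so the next rule applies.
Sorensen and Johansson are each a past Master, so the next rule applies.
Sorensen and Johansson both have date of admission to current standing 19 Jul 2013, so the next rule applies.
Among Sorensen and Johansson, by years on the livery (lower first): Sorensen (28 years) before Johansson (40 years).
Among Chaudhari, Amari, Oyelaran, Quinn, Leclerc and Delgado, by admission number (lower first): Chaudhari (408) before Amari (815) before Oyelaran (931) before Quinn and Leclerc (934) before Delgado (955).
Quinn and Leclerc are each a past Master, so the next rule applies.
Quinn and Leclerc both have date of admission to current standing 9 Apr 2007, so the next rule applies.
Among Quinn and Leclerc, by years on the livery (lower first): Quinn (22 years) before Leclerc (24 years).
Full order: Sorensen, Johansson, Chaudhari, Amari, Oyelaran, Quinn, Leclerc, Delgado.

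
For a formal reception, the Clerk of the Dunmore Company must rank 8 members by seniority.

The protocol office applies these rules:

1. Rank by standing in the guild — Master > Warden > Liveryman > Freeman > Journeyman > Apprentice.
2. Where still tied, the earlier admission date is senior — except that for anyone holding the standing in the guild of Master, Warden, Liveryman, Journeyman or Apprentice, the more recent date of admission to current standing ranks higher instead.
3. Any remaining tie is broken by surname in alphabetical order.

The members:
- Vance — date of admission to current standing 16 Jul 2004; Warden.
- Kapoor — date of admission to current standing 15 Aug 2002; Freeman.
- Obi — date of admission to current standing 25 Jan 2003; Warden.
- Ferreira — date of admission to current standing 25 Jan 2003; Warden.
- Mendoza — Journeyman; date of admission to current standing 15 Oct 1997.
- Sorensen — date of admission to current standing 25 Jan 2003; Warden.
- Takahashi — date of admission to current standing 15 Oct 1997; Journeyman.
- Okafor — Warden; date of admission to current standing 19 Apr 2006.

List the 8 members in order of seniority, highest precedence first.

By standing in the guild: Okafor, Vance, Ferreira, Obi and Sorensen (Warden); then Kapoor (Freeman); then Mendoza and Takahashi (Journeyman).
Among Okafor, Vance, Ferreira, Obi and Sorensen, by date of admission to current standing (later first) (reversed rule for this group): Okafor (19 Apr 2006) before Vance (16 Jul 2004) before Ferreira, Obi and Sorensen (25 Jan 2003).
Among Ferreira, Obi and Sorensen, alphabetically by surname: Ferreira before Obi before Sorensen.
Mendoza and Takahashi both have date of admission to current standing 15 Oct 1997, so the next rule applies.
Among Mendoza and Takahashi, alphabetically by surname: Mendoza before Takahashi.
Full order: Okafor, Vance, Ferreira, Obi, Sorensen, Kapoor, Mendoza, Takahashi.

Okafor, Vance, Ferreira, Obi, Sorensen, Kapoor, Mendoza, Takahashi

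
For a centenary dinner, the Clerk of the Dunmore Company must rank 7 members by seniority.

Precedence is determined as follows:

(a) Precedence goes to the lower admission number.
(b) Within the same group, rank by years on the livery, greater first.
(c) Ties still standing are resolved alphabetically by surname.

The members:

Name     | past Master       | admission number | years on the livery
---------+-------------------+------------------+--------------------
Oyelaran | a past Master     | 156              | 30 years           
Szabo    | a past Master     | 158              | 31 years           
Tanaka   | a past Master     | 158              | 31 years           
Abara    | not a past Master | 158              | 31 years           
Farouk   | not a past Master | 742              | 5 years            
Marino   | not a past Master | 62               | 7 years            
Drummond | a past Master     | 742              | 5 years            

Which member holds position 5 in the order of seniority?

By admission number (lower first): Marino (62); then Oyelaran (156); then Abara, Szabo and Tanaka (each 158); then Drummond and Farouk (both 742).
Abara, Szabo and Tanaka all have years on the livery 31 years, so the next rule applies.
Among Abara, Szabo and Tanaka, alphabetically by surname: Abara before Szabo before Tanaka.
Drummond and Farouk both have years on the livery 5 years, so the next rule applies.
Among Drummond and Farouk, alphabetically by surname: Drummond before Farouk.
Order: Marino, Oyelaran, Abara, Szabo, Tanaka, Drummond, Farouk.

Tanaka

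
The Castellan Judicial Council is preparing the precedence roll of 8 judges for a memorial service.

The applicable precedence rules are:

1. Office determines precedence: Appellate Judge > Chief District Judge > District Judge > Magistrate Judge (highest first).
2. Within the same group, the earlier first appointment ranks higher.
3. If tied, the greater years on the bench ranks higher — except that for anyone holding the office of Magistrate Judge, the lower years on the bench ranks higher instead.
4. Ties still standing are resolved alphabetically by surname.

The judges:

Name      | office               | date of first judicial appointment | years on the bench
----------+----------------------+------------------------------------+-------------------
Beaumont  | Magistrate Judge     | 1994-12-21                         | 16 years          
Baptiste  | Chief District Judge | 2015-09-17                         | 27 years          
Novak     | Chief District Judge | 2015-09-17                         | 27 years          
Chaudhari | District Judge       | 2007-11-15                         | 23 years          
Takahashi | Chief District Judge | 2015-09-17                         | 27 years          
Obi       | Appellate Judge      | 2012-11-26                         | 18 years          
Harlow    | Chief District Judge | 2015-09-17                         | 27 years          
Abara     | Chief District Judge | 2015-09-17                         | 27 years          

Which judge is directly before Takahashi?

By office: Obi (Appellate Judge); then Abara, Baptiste, Harlow, Novak and Takahashi (Chief District Judge); then Chaudhari (District Judge); then Beaumont (Magistrate Judge).
Abara, Baptiste, Harlow, Novak and Takahashi all have date of first judicial appointment 2015-09-17, so the next rule applies.
Abara, Baptiste, Harlow, Novak and Takahashi all have years on the bench 27 years, so the next rule applies.
Among Abara, Baptiste, Harlow, Novak and Takahashi, alphabetically by surname: Abara before Baptiste before Harlow before Novak before Takahashi.
Order: Obi, Abara, Baptiste, Harlow, Novak, Takahashi, Chaudhari, Beaumont.

Novak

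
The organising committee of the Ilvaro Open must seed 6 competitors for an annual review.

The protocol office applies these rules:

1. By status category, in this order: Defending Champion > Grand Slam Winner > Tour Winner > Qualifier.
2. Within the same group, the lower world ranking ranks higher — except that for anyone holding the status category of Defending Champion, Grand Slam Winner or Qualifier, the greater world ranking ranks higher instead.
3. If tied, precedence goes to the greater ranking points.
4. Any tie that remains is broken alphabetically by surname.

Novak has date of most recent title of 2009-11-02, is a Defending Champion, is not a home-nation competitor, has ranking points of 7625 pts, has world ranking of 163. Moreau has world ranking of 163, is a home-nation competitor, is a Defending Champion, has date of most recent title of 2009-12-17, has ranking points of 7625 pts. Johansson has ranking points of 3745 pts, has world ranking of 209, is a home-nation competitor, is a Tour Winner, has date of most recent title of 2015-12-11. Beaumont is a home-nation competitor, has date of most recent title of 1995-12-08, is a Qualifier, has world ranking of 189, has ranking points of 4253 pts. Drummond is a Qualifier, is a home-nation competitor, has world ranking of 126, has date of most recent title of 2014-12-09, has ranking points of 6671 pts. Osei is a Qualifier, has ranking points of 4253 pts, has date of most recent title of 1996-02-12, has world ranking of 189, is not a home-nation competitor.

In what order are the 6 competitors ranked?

By status category: Moreau and Novak (Defending Champion); then Johansson (Tour Winner); then Beaumont, Osei and Drummond (Qualifier).
Moreau and Novak both have world ranking 163, so the next rule applies.
Moreau and Novak both have ranking points 7625 pts, so the next rule applies.
Among Moreau and Novak, alphabetically by surname: Moreau before Novak.
Among Beaumont, Osei and Drummond, by world ranking (higher first) (reversed rule for this group): Beaumont and Osei (189) before Drummond (126).
Beaumont and Osei both have ranking points 4253 pts, so the next rule applies.
Among Beaumont and Osei, alphabetically by surname: Beaumont before Osei.
Full order: Moreau, Novak, Johansson, Beaumont, Osei, Drummond.

Moreau, Novak, Johansson, Beaumont, Osei, Drummond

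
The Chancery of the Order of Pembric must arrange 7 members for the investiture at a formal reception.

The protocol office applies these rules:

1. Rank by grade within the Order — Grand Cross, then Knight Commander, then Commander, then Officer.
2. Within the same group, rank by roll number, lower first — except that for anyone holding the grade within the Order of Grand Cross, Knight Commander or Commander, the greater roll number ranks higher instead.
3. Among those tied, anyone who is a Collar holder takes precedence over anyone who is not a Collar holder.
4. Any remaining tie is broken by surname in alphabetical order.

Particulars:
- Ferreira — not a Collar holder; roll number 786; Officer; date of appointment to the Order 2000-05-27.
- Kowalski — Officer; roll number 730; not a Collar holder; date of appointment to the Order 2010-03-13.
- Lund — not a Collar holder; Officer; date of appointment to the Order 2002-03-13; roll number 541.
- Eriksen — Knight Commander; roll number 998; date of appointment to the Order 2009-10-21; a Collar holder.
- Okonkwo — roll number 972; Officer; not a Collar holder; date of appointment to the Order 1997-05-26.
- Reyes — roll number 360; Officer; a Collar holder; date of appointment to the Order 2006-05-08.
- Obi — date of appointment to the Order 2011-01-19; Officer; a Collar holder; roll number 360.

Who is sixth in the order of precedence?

By grade within the Order: Eriksen (Knight Commander); then Obi, Reyes, Lund, Kowalski, Ferreira and Okonkwo (Officer).
Among Obi, Reyes, Lund, Kowalski, Ferreira and Okonkwo, by roll number (lower first): Obi and Reyes (360) before Lund (541) before Kowalski (730) before Ferreira (786) before Okonkwo (972).
Obi and Reyes are each a Collar holder, so the next rule applies.
Among Obi and Reyes, alphabetically by surname: Obi before Reyes.
Order: Eriksen, Obi, Reyes, Lund, Kowalski, Ferreira, Okonkwo.

Ferreira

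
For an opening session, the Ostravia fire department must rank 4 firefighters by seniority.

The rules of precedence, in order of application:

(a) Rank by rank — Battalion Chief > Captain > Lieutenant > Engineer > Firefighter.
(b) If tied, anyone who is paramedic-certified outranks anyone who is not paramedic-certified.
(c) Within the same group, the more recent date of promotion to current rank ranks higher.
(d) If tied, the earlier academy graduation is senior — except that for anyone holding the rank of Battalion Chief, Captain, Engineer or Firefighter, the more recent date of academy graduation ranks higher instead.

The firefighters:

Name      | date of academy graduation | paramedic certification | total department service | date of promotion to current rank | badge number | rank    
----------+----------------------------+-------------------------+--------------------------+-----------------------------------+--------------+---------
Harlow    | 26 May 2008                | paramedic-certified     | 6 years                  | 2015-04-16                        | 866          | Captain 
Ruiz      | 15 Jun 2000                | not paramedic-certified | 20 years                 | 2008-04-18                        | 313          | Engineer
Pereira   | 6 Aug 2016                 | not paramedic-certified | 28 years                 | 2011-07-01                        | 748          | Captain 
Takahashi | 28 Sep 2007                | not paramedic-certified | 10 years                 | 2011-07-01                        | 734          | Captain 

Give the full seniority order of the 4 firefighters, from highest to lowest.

Harlow, Pereira, Takahashi, Ruiz

By rank: Harlow, Pereira and Takahashi (Captain); then Ruiz (Engineer).
Among Harlow, Pereira and Takahashi, paramedic-certified before not paramedic-certified: Harlow (paramedic-certified) before Pereira and Takahashi (not paramedic-certified).
Pereira and Takahashi both have date of promotion to current rank 2011-07-01, so the next rule applies.
Among Pereira and Takahashi, by date of academy graduation (later first) (reversed rule for this group): Pereira (6 Aug 2016) before Takahashi (28 Sep 2007).
Full order: Harlow, Pereira, Takahashi, Ruiz.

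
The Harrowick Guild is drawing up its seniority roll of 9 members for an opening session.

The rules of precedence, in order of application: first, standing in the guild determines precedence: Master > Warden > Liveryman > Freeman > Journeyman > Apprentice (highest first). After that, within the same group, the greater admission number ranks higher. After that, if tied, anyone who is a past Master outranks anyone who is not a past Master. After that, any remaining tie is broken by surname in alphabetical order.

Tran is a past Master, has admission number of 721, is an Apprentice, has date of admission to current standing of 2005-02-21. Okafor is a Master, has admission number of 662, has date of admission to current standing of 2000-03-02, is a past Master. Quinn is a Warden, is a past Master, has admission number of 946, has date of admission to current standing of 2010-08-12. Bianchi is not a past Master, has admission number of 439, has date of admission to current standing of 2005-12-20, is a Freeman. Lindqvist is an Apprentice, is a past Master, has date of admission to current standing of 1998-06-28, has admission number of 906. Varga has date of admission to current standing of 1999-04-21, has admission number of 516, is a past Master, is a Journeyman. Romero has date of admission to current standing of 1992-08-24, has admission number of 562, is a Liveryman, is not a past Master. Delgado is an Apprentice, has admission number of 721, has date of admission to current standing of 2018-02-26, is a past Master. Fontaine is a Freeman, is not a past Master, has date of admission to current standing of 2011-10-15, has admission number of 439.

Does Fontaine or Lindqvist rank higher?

Fontaine

By standing in the guild: Okafor (Master); then Quinn (Warden); then Romero (Liveryman); then Bianchi and Fontaine (Freeman); then Varga (Journeyman); then Lindqvist, Delgado and Tran (Apprentice).
Bianchi and Fontaine both have admission number 439, so the next rule applies.
Bianchi and Fontaine are each not a past Master, so the next rule applies.
Among Bianchi and Fontaine, alphabetically by surname: Bianchi before Fontaine.
Among Lindqvist, Delgado and Tran, by admission number (higher first): Lindqvist (906) before Delgado and Tran (721).
Delgado and Tran are each a past Master, so the next rule applies.
Among Delgado and Tran, alphabetically by surname: Delgado before Tran.
So Fontaine takes precedence.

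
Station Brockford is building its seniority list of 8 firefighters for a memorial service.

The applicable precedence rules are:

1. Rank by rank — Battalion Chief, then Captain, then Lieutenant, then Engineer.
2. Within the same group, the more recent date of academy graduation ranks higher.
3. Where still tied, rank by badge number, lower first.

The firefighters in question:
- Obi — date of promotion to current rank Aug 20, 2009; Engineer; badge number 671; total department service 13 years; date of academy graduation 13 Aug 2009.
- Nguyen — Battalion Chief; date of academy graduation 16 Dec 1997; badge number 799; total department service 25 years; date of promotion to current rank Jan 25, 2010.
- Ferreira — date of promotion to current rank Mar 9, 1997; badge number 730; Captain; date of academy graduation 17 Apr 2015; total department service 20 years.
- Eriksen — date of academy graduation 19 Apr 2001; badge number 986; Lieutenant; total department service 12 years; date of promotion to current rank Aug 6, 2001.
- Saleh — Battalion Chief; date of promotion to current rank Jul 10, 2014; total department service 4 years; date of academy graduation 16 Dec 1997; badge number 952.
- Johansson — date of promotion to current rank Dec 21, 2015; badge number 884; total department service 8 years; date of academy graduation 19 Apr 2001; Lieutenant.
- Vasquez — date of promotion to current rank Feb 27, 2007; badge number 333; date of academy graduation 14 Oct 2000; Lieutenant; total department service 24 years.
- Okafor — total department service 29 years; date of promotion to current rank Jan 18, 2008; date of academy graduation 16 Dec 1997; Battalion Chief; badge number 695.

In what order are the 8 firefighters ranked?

By rank: Okafor, Nguyen and Saleh (Battalion Chief); then Ferreira (Captain); then Johansson, Eriksen and Vasquez (Lieutenant); then Obi (Engineer).
Okafor, Nguyen and Saleh all have date of academy graduation 16 Dec 1997, so the next rule applies.
Among Okafor, Nguyen and Saleh, by badge number (lower first): Okafor (695) before Nguyen (799) before Saleh (952).
Among Johansson, Eriksen and Vasquez, by date of academy graduation (later first): Johansson and Eriksen (19 Apr 2001) before Vasquez (14 Oct 2000).
Among Johansson and Eriksen, by badge number (lower first): Johansson (884) before Eriksen (986).
Full order: Okafor, Nguyen, Saleh, Ferreira, Johansson, Eriksen, Vasquez, Obi.

Okafor, Nguyen, Saleh, Ferreira, Johansson, Eriksen, Vasquez, Obi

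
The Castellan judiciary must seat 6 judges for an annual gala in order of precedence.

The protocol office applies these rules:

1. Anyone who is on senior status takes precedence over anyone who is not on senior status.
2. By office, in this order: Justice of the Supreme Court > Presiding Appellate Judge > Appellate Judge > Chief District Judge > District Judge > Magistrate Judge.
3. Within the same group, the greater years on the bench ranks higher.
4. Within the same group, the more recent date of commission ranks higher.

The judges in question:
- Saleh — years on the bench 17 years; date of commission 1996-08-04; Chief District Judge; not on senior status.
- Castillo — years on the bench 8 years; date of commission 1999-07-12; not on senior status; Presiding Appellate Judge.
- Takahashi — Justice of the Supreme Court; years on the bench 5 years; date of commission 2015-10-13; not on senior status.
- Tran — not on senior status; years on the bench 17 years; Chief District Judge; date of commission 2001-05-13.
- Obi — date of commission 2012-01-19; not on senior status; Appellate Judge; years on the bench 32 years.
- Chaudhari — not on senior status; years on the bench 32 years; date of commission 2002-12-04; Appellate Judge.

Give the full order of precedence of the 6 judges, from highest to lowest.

Takahashi, Castillo, Obi, Chaudhari, Tran, Saleh

By the first rule: Takahashi, Castillo, Obi, Chaudhari, Tran and Saleh (each not on senior status).
Among Takahashi, Castillo, Obi, Chaudhari, Tran and Saleh, by office: Takahashi (Justice of the Supreme Court) before Castillo (Presiding Appellate Judge) before Obi and Chaudhari (Appellate Judge) before Tran and Saleh (Chief District Judge).
Obi and Chaudhari both have years on the bench 32 years, so the next rule applies.
Among Obi and Chaudhari, by date of commission (later first): Obi (2012-01-19) before Chaudhari (2002-12-04).
Tran and Saleh both have years on the bench 17 years, so the next rule applies.
Among Tran and Saleh, by date of commission (later first): Tran (2001-05-13) before Saleh (1996-08-04).
Full order: Takahashi, Castillo, Obi, Chaudhari, Tran, Saleh.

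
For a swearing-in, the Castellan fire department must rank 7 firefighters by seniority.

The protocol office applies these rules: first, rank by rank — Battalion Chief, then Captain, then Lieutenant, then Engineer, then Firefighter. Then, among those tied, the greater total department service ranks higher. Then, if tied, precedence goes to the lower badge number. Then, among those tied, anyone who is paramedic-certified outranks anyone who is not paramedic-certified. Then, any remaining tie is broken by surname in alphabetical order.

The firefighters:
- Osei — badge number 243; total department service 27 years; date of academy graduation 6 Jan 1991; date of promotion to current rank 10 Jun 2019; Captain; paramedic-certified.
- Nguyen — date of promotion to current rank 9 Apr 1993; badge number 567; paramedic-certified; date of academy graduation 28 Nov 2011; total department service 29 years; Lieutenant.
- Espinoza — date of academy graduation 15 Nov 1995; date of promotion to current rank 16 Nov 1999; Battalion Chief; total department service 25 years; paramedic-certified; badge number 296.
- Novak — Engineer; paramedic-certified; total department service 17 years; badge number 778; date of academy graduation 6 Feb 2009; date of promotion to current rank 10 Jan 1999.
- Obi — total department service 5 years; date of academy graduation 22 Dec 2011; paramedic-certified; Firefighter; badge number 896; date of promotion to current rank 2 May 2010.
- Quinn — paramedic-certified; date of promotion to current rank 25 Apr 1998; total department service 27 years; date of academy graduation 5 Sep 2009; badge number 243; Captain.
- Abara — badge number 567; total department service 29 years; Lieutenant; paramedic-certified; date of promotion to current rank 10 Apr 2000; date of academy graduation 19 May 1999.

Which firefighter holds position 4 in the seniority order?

By rank: Espinoza (Battalion Chief); then Osei and Quinn (Captain); then Abara and Nguyen (Lieutenant); then Novak (Engineer); then Obi (Firefighter).
Osei and Quinn both have total department service 27 years, so the next rule applies.
Osei and Quinn both have badge number 243, so the next rule applies.
Osei and Quinn are each paramedic-certified, so the next rule applies.
Among Osei and Quinn, alphabetically by surname: Osei before Quinn.
Abara and Nguyen both have total department service 29 years, so the next rule applies.
Abara and Nguyen both have badge number 567, so the next rule applies.
Abara and Nguyen are each paramedic-certified, so the next rule applies.
Among Abara and Nguyen, alphabetically by surname: Abara before Nguyen.
Order: Espinoza, Osei, Quinn, Abara, Nguyen, Novak, Obi.

Abara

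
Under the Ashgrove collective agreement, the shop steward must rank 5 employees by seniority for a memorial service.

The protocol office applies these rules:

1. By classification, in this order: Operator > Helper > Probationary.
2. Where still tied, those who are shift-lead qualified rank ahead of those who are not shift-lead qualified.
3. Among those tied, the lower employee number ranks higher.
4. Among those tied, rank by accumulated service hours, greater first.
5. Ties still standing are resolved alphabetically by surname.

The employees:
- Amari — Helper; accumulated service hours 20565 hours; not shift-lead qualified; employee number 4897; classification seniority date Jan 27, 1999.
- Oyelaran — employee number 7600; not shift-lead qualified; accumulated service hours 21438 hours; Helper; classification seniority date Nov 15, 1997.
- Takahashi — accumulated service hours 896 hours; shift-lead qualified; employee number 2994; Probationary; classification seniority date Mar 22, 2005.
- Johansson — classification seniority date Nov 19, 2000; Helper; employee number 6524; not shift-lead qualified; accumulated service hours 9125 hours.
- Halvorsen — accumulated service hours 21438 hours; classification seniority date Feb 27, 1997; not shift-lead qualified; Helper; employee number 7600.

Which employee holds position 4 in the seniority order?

By classification: Amari, Johansson, Halvorsen and Oyelaran (Helper); then Takahashi (Probationary).
Amari, Johansson, Halvorsen and Oyelaran are each not shift-lead qualified, so the next rule applies.
Among Amari, Johansson, Halvorsen and Oyelaran, by employee number (lower first): Amari (4897) before Johansson (6524) before Halvorsen and Oyelaran (7600).
Halvorsen and Oyelaran both have accumulated service hours 21438 hours, so the next rule applies.
Among Halvorsen and Oyelaran, alphabetically by surname: Halvorsen before Oyelaran.
Order: Amari, Johansson, Halvorsen, Oyelaran, Takahashi.

Oyelaran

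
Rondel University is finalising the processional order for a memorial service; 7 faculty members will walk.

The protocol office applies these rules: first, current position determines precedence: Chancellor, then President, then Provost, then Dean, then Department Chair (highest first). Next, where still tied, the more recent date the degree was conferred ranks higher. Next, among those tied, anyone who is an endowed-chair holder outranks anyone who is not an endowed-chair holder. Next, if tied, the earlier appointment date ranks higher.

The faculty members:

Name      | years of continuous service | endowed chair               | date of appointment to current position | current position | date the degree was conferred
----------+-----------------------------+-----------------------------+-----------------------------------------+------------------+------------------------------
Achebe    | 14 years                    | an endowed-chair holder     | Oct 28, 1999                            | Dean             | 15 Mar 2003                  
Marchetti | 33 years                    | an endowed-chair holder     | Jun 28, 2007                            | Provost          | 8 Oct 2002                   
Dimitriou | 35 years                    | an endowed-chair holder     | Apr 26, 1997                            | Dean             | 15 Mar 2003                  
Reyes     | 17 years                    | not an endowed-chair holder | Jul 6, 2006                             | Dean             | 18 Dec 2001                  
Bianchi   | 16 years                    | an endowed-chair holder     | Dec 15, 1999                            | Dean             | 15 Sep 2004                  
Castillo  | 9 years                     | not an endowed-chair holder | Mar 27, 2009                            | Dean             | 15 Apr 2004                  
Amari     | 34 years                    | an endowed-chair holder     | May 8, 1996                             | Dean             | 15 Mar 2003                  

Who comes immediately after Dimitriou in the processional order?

Achebe

By current position: Marchetti (Provost); then Bianchi, Castillo, Amari, Dimitriou, Achebe and Reyes (Dean).
Among Bianchi, Castillo, Amari, Dimitriou, Achebe and Reyes, by date the degree was conferred (later first): Bianchi (15 Sep 2004) before Castillo (15 Apr 2004) before Amari, Dimitriou and Achebe (15 Mar 2003) before Reyes (18 Dec 2001).
Amari, Dimitriou and Achebe are each an endowed-chair holder, so the next rule applies.
Among Amari, Dimitriou and Achebe, by date of appointment to current position (earlier first): Amari (May 8, 1996) before Dimitriou (Apr 26, 1997) before Achebe (Oct 28, 1999).
Order: Marchetti, Bianchi, Castillo, Amari, Dimitriou, Achebe, Reyes.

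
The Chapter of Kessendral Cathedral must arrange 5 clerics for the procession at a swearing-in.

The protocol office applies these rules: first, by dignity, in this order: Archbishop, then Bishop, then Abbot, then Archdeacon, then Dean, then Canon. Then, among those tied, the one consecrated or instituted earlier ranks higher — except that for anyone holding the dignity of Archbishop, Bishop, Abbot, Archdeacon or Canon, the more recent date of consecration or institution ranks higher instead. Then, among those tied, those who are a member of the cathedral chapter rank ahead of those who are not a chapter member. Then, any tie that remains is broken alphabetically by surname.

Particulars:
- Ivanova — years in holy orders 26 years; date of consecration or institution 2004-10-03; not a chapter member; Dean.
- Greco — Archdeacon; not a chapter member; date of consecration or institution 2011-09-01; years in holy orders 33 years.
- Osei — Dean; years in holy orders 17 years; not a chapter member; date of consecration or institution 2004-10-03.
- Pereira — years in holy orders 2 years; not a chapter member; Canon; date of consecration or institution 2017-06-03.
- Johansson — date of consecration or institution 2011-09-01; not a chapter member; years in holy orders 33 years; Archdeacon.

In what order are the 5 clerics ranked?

Greco, Johansson, Ivanova, Osei, Pereira

By dignity: Greco and Johansson (Archdeacon); then Ivanova and Osei (Dean); then Pereira (Canon).
Greco and Johansson both have date of consecration or institution 2011-09-01, so the next rule applies.
Greco and Johansson are each not a chapter member, so the next rule applies.
Among Greco and Johansson, alphabetically by surname: Greco before Johansson.
Ivanova and Osei both have date of consecration or institution 2004-10-03, so the next rule applies.
Ivanova and Osei are each not a chapter member, so the next rule applies.
Among Ivanova and Osei, alphabetically by surname: Ivanova before Osei.
Full order: Greco, Johansson, Ivanova, Osei, Pereira.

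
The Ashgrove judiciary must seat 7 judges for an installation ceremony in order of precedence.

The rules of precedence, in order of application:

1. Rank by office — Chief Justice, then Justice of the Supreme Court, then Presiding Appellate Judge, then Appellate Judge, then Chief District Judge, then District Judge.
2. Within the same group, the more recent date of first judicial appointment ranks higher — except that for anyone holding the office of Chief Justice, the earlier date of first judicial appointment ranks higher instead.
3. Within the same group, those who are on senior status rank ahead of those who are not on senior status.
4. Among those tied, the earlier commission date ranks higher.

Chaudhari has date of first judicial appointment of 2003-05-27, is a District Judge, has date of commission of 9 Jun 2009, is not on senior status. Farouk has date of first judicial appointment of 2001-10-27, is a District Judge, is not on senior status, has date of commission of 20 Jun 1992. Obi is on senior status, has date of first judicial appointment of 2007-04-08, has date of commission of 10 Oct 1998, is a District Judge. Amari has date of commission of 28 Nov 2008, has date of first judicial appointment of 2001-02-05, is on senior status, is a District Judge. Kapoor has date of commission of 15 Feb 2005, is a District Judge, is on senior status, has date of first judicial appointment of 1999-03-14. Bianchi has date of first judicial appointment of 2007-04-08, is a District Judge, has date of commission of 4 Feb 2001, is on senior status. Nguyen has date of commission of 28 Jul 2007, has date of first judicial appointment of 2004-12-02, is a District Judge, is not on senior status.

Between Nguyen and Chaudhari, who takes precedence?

By office: Obi, Bianchi, Nguyen, Chaudhari, Farouk, Amari and Kapoor (District Judge).
Among Obi, Bianchi, Nguyen, Chaudhari, Farouk, Amari and Kapoor, by date of first judicial appointment (later first): Obi and Bianchi (2007-04-08) before Nguyen (2004-12-02) before Chaudhari (2003-05-27) before Farouk (2001-10-27) before Amari (2001-02-05) before Kapoor (1999-03-14).
Obi and Bianchi are each on senior status, so the next rule applies.
Among Obi and Bianchi, by date of commission (earlier first): Obi (10 Oct 1998) before Bianchi (4 Feb 2001).
So Nguyen takes precedence.

Nguyen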